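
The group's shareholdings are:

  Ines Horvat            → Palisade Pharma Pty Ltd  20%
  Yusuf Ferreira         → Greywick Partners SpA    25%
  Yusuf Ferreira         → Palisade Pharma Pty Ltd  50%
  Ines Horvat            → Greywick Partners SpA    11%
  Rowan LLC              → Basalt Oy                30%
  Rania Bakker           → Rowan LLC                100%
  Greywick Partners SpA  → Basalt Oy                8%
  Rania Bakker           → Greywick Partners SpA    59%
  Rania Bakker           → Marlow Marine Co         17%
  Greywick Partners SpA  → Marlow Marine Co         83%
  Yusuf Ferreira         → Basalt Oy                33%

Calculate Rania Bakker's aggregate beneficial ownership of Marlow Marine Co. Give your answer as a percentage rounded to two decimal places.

Rania reaches Marlow along 2 paths.
Via Greywick: 59% × 83% = 48.97%.
Direct stake: 17% = 17%.
Total: 48.97% + 17% = 65.97%.

65.97%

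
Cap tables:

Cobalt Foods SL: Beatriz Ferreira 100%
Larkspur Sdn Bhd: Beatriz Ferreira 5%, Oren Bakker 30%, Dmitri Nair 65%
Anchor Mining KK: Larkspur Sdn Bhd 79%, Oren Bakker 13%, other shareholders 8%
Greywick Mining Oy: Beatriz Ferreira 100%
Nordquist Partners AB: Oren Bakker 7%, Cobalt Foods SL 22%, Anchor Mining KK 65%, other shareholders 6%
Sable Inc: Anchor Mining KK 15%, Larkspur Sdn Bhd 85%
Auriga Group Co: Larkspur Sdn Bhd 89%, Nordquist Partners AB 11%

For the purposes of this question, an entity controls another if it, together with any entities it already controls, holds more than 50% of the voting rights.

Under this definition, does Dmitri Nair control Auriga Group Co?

Yes

Dmitri holds 65% of Larkspur, so Dmitri controls Larkspur.
Larkspur holds 79% of Anchor, so Dmitri controls Anchor.
Anchor holds 65% of Nordquist, so Dmitri controls Nordquist.
Larkspur and Nordquist together hold 89% + 11% = 100% of Auriga, so Dmitri controls Auriga.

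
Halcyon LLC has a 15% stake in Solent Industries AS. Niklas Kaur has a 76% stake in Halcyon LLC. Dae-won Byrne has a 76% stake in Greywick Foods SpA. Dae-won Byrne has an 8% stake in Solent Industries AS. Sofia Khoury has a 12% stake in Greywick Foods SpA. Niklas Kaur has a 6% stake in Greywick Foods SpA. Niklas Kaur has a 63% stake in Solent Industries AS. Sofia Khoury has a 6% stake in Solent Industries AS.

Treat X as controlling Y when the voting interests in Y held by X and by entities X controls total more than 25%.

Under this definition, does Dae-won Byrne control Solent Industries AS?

No

Dae-won holds 76% of Greywick, so Dae-won controls Greywick.
In Solent, Dae-won's side holds only 8%, not > 25%.
So Dae-won does not control Solent.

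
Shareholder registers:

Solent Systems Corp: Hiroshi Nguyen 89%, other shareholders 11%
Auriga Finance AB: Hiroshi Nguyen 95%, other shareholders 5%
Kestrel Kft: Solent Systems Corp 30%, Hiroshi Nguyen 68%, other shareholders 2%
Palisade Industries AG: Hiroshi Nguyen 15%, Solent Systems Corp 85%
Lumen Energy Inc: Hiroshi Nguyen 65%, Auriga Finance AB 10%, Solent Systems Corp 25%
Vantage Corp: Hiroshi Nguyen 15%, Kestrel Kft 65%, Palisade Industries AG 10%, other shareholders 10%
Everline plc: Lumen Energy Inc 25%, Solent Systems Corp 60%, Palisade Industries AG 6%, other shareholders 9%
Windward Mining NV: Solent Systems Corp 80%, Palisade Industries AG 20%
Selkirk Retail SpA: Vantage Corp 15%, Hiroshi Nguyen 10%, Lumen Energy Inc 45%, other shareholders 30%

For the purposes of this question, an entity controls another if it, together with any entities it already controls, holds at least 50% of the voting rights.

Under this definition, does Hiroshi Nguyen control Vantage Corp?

Hiroshi holds 89% of Solent, so Hiroshi controls Solent.
Hiroshi and Solent together hold 15% + 85% = 100% of Palisade, so Hiroshi controls Palisade.
Solent and Hiroshi together hold 30% + 68% = 98% of Kestrel, so Hiroshi controls Kestrel.
Hiroshi and Kestrel and Palisade together hold 15% + 65% + 10% = 90% of Vantage, so Hiroshi controls Vantage.

Yes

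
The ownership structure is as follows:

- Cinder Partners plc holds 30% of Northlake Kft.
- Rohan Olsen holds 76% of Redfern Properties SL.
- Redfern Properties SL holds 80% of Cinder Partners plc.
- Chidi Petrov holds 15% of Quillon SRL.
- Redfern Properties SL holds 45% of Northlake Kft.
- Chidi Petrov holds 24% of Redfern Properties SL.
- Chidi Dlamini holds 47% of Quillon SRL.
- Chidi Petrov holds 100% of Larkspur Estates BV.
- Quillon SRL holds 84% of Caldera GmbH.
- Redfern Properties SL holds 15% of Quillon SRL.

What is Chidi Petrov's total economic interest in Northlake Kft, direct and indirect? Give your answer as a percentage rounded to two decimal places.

Chidi Petrov reaches Northlake along 2 paths.
Via Redfern: 24% × 45% = 10.8%.
Via Redfern → Cinder: 24% × 80% × 30% = 5.76%.
Total: 10.8% + 5.76% = 16.56%.

16.56%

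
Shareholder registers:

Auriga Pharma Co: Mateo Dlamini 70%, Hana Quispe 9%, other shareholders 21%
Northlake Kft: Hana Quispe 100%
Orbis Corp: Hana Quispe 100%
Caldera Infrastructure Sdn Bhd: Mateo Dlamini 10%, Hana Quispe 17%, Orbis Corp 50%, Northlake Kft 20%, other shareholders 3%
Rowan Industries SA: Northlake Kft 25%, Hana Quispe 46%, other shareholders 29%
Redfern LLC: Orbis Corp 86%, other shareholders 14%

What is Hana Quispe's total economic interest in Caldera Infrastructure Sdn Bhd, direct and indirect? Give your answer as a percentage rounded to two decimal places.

Hana reaches Caldera along 3 paths.
Direct stake: 17% = 17%.
Via Orbis: 100% × 50% = 50%.
Via Northlake: 100% × 20% = 20%.
Total: 17% + 50% + 20% = 87%.
Rounded: 87.00%.

87.00%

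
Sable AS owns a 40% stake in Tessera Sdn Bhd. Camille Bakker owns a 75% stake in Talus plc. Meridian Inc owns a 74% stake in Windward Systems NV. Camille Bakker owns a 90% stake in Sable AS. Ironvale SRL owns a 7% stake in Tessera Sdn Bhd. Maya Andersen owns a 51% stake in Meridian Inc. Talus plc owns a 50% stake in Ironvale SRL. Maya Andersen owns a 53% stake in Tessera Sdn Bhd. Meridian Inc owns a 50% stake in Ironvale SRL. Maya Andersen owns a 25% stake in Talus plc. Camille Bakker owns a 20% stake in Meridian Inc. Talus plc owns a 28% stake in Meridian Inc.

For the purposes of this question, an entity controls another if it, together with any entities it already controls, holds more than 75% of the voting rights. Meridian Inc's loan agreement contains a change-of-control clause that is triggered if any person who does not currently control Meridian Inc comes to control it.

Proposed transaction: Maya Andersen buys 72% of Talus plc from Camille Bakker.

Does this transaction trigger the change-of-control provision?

The purchase adds only to Maya's holdings (Camille's stake shrinks), so Maya is the only person who could newly come to control Meridian.
Maya's largest direct stake is 53% in Tessera, which does not meet the threshold, so Maya controls no company.
In Meridian, Maya's side holds only 51%, not > 75%.
So before the transaction, Maya does not control Meridian.
After the purchase, Maya's direct stake in Talus rises to 25% + 72% = 97%, and Camille's stake falls to 3%.
Maya holds 97% of Talus, so Maya controls Talus.
Maya and Talus together hold 51% + 28% = 79% of Meridian, so Maya controls Meridian.
Maya did not control Meridian before and does after, so the clause is triggered.

Yes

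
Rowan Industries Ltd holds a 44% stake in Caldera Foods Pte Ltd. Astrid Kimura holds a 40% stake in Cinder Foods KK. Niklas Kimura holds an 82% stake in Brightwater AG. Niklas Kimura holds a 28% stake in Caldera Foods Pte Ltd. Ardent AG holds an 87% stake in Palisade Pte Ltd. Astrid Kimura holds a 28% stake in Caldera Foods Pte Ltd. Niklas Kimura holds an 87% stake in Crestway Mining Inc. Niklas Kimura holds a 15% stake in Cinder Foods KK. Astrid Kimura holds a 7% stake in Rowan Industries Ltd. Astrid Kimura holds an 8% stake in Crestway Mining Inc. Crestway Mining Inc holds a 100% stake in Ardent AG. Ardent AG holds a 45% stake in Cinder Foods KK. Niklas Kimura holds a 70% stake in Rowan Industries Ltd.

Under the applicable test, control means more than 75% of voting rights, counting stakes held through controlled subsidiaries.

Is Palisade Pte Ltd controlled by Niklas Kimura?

Niklas holds 87% of Crestway, so Niklas controls Crestway.
Crestway holds 100% of Ardent, so Niklas controls Ardent.
Ardent holds 87% of Palisade, so Niklas controls Palisade.

Yes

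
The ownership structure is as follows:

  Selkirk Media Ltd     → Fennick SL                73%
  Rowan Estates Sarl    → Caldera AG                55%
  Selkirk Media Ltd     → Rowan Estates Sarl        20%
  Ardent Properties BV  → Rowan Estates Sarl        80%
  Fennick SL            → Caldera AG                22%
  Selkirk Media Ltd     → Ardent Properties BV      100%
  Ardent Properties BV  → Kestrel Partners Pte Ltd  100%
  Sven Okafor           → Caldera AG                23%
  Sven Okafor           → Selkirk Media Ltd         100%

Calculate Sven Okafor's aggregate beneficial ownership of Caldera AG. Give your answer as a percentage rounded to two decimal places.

94.06%

Sven reaches Caldera along 4 paths.
Via Selkirk → Fennick: 100% × 73% × 22% = 16.06%.
Via Selkirk → Rowan: 100% × 20% × 55% = 11%.
Via Selkirk → Ardent → Rowan: 100% × 100% × 80% × 55% = 44%.
Direct stake: 23% = 23%.
Total: 16.06% + 11% + 44% + 23% = 94.06%.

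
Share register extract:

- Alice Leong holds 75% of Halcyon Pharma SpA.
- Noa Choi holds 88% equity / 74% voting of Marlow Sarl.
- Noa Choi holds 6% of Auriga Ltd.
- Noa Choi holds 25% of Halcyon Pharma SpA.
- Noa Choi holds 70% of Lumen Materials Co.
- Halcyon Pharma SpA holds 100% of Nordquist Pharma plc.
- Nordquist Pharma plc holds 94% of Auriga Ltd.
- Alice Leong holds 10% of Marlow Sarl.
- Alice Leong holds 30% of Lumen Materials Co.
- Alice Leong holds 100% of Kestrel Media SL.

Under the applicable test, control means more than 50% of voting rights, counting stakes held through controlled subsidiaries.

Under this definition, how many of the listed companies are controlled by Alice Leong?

4

Alice holds 75% of Halcyon, so Alice controls Halcyon.
Halcyon holds 100% of Nordquist, so Alice controls Nordquist.
Nordquist holds 94% of Auriga, so Alice controls Auriga.
Alice holds 100% of Kestrel, so Alice controls Kestrel.
No other company's threshold is met.
Alice controls 4 companies.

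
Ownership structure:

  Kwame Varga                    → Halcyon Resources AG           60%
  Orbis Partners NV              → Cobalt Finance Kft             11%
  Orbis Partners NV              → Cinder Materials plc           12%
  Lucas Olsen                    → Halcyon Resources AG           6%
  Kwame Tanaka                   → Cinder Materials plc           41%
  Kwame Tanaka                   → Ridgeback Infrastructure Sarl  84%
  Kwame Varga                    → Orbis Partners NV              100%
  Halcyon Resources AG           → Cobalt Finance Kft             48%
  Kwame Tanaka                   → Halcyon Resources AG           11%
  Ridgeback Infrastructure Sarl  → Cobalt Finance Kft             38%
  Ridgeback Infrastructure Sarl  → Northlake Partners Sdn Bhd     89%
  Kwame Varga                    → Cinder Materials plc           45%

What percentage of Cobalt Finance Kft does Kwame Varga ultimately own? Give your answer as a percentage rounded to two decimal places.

39.80%

Kwame Varga reaches Cobalt along 2 paths.
Via Orbis: 100% × 11% = 11%.
Via Halcyon: 60% × 48% = 28.8%.
Total: 11% + 28.8% = 39.8%.
Rounded: 39.80%.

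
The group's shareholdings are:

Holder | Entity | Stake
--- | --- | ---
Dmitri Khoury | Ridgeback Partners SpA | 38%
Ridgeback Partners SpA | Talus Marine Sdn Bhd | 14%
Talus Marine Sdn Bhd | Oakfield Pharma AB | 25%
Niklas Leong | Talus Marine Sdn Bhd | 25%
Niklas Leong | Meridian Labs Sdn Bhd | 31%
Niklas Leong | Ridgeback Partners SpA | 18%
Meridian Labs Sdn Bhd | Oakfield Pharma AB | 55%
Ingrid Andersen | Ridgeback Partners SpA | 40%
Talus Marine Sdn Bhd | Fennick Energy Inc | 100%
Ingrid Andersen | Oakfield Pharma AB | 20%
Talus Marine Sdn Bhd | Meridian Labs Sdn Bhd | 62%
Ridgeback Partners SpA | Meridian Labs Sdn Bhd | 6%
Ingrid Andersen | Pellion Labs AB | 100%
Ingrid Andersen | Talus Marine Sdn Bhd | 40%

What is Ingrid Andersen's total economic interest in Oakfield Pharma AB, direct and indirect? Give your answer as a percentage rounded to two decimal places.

48.27%

Ingrid reaches Oakfield along 6 paths.
Direct stake: 20% = 20%.
Via Ridgeback → Talus: 40% × 14% × 25% = 1.4%.
Via Talus: 40% × 25% = 10%.
Via Ridgeback → Talus → Meridian: 40% × 14% × 62% × 55% = 1.9096%.
Via Talus → Meridian: 40% × 62% × 55% = 13.64%.
Via Ridgeback → Meridian: 40% × 6% × 55% = 1.32%.
Total: 20% + 1.4% + 10% + 1.9096% + 13.64% + 1.32% = 48.2696%.
Rounded: 48.27%.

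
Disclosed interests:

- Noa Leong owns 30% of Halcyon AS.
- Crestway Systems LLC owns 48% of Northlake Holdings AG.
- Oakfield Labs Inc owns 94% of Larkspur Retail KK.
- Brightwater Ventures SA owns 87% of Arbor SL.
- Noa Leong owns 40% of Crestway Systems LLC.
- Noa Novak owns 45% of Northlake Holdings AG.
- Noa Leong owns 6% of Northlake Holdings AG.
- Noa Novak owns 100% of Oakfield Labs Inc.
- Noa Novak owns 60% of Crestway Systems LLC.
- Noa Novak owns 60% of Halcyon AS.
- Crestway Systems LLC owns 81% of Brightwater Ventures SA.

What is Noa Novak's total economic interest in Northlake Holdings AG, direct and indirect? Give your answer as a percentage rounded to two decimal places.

Noa Novak reaches Northlake along 2 paths.
Direct stake: 45% = 45%.
Via Crestway: 60% × 48% = 28.8%.
Total: 45% + 28.8% = 73.8%.
Rounded: 73.80%.

73.80%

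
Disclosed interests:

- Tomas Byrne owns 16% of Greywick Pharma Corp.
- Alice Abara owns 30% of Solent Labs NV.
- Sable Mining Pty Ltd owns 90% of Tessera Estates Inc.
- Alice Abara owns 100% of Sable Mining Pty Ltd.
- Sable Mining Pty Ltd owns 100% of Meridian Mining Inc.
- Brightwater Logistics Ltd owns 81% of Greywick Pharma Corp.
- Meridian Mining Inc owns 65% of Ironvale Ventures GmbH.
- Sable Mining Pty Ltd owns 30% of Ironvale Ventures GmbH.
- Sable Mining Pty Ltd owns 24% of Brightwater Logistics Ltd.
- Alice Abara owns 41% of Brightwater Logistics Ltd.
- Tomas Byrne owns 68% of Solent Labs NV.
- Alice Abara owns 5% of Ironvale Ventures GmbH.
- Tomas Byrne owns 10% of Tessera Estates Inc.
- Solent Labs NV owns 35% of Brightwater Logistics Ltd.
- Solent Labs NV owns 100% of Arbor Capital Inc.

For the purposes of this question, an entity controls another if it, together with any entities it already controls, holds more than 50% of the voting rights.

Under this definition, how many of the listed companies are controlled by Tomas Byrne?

Tomas holds 68% of Solent, so Tomas controls Solent.
Solent holds 100% of Arbor, so Tomas controls Arbor.
No other company's threshold is met.
Tomas controls 2 companies.

2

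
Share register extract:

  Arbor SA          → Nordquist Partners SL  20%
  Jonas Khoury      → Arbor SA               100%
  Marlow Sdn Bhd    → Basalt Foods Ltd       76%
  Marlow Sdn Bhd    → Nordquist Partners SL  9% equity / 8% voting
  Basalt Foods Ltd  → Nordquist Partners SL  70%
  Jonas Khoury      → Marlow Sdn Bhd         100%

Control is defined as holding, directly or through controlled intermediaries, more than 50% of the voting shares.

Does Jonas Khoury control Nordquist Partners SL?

Jonas holds 100% of Marlow, so Jonas controls Marlow.
Jonas holds 100% of Arbor, so Jonas controls Arbor.
Marlow holds 76% of Basalt, so Jonas controls Basalt.
Basalt and Marlow and Arbor together hold 70% + 8% + 20% = 98% of Nordquist, so Jonas controls Nordquist.

Yes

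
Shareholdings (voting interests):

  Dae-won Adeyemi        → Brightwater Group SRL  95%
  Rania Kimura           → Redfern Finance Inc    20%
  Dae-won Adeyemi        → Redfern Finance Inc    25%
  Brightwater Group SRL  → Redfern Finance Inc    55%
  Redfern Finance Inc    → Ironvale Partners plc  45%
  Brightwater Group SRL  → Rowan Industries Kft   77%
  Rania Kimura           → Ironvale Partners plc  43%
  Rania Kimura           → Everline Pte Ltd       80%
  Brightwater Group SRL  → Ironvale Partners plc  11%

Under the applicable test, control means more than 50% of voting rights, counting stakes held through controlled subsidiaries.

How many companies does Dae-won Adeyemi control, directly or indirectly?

Dae-won holds 95% of Brightwater, so Dae-won controls Brightwater.
Brightwater holds 77% of Rowan, so Dae-won controls Rowan.
Dae-won and Brightwater together hold 25% + 55% = 80% of Redfern, so Dae-won controls Redfern.
Brightwater and Redfern together hold 11% + 45% = 56% of Ironvale, so Dae-won controls Ironvale.
No other company's threshold is met.
Dae-won controls 4 companies.

4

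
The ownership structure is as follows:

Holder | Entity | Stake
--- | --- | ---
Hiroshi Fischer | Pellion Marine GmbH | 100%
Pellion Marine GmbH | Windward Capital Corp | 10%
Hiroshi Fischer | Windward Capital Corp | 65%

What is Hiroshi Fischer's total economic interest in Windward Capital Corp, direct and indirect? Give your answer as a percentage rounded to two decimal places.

Hiroshi reaches Windward along 2 paths.
Direct stake: 65% = 65%.
Via Pellion: 100% × 10% = 10%.
Total: 65% + 10% = 75%.
Rounded: 75.00%.

75.00%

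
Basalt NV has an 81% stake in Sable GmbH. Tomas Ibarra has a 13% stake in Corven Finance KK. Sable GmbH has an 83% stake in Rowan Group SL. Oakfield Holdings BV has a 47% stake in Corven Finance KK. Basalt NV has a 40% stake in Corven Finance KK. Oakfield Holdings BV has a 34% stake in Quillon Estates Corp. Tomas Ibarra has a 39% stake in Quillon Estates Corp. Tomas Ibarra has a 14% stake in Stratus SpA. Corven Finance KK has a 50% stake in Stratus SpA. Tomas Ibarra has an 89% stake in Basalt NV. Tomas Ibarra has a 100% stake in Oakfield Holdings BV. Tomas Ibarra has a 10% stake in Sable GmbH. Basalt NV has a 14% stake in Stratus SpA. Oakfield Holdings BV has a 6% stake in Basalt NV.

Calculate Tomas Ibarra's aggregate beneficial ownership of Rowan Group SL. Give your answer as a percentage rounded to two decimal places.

72.17%

Tomas reaches Rowan along 3 paths.
Via Basalt → Sable: 89% × 81% × 83% = 59.8347%.
Via Oakfield → Basalt → Sable: 100% × 6% × 81% × 83% = 4.0338%.
Via Sable: 10% × 83% = 8.3%.
Total: 59.8347% + 4.0338% + 8.3% = 72.1685%.
Rounded: 72.17%.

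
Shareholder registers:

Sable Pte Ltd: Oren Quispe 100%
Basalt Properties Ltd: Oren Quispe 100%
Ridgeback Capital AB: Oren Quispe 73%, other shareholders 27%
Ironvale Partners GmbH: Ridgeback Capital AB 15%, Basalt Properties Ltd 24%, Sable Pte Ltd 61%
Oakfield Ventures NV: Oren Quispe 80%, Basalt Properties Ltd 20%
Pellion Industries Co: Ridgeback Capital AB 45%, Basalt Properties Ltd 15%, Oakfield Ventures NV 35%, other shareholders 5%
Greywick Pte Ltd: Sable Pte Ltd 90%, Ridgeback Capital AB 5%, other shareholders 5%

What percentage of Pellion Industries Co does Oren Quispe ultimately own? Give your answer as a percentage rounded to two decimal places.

82.85%

Oren reaches Pellion along 4 paths.
Via Ridgeback: 73% × 45% = 32.85%.
Via Basalt: 100% × 15% = 15%.
Via Oakfield: 80% × 35% = 28%.
Via Basalt → Oakfield: 100% × 20% × 35% = 7%.
Total: 32.85% + 15% + 28% + 7% = 82.85%.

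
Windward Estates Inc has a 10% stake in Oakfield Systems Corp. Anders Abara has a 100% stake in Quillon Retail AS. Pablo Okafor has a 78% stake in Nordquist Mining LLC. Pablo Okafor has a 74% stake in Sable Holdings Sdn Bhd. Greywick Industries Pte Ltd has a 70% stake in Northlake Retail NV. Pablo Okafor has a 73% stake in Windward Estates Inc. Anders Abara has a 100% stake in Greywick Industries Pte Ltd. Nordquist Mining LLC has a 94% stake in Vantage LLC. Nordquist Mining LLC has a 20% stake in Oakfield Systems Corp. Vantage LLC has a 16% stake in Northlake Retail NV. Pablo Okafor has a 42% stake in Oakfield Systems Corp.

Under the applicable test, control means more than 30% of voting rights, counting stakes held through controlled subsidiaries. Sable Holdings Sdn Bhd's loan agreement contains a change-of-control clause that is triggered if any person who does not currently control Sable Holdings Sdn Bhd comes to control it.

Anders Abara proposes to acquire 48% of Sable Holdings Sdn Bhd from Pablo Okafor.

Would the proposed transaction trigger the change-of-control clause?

Yes

The purchase adds only to Anders's holdings (Pablo's stake shrinks), so Anders is the only person who could newly come to control Sable.
Anders holds 100% of Greywick, so Anders controls Greywick.
Anders holds 100% of Quillon, so Anders controls Quillon.
Greywick holds 70% of Northlake, so Anders controls Northlake.
Neither Anders nor any entity Anders controls holds any voting interest in Sable.
So before the transaction, Anders does not control Sable.
After the purchase, Anders holds 48% of Sable directly, and Pablo's stake falls to 26%.
Anders holds 48% of Sable, so Anders controls Sable.
Anders did not control Sable before and does after, so the clause is triggered.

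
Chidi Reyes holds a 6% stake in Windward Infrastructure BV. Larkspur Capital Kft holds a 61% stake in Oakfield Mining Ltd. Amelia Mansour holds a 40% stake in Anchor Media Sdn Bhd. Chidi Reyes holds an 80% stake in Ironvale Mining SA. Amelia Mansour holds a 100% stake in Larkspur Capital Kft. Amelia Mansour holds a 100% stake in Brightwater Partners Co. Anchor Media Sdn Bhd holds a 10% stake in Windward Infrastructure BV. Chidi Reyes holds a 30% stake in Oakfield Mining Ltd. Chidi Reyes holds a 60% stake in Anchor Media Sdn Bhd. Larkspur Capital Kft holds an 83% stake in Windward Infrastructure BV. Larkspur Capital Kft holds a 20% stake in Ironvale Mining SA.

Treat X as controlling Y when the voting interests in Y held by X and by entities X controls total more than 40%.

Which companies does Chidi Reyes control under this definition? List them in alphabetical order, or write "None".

Anchor Media Sdn Bhd, Ironvale Mining SA

Chidi holds 60% of Anchor, so Chidi controls Anchor.
Chidi holds 80% of Ironvale, so Chidi controls Ironvale.
No other company's threshold is met.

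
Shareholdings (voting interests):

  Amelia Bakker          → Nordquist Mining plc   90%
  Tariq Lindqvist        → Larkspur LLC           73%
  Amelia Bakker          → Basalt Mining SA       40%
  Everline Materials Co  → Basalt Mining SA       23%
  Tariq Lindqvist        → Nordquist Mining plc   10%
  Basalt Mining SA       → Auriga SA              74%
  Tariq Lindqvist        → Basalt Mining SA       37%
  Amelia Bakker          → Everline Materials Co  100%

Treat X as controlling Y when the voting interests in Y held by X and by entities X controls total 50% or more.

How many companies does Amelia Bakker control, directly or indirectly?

Amelia holds 100% of Everline, so Amelia controls Everline.
Amelia holds 90% of Nordquist, so Amelia controls Nordquist.
Everline and Amelia together hold 23% + 40% = 63% of Basalt, so Amelia controls Basalt.
Basalt holds 74% of Auriga, so Amelia controls Auriga.
No other company's threshold is met.
Amelia controls 4 companies.

4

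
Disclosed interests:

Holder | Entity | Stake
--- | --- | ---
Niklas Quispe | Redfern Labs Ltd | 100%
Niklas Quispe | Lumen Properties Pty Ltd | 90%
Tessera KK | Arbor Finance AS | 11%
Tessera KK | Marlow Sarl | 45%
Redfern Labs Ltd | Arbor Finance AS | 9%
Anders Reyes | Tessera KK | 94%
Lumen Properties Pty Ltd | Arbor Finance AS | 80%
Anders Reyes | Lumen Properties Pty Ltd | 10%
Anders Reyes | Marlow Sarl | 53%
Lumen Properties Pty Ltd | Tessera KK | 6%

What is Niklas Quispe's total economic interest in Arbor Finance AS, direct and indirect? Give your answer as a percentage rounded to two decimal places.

Niklas reaches Arbor along 3 paths.
Via Lumen → Tessera: 90% × 6% × 11% = 0.594%.
Via Lumen: 90% × 80% = 72%.
Via Redfern: 100% × 9% = 9%.
Total: 0.594% + 72% + 9% = 81.594%.
Rounded: 81.59%.

81.59%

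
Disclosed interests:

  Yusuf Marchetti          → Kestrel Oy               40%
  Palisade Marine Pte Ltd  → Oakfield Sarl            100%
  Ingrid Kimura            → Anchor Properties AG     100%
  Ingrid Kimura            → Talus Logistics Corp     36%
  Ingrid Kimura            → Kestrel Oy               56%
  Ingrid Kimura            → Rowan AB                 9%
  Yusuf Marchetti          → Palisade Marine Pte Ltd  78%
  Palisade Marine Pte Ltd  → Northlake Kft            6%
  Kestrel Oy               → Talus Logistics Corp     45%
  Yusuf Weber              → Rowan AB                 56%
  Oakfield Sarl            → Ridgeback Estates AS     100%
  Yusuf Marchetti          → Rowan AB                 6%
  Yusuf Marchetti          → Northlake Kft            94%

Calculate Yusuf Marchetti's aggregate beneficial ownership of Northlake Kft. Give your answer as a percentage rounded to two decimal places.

Yusuf Marchetti reaches Northlake along 2 paths.
Via Palisade: 78% × 6% = 4.68%.
Direct stake: 94% = 94%.
Total: 4.68% + 94% = 98.68%.

98.68%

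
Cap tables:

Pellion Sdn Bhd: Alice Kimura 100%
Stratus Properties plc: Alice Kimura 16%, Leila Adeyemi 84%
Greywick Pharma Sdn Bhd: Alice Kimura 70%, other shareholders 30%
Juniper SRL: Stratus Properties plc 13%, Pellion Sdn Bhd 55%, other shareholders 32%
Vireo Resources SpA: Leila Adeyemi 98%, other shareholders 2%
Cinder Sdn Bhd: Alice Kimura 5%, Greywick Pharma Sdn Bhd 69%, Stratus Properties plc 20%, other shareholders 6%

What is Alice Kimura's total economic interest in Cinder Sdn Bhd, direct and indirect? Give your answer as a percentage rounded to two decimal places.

56.50%

Alice reaches Cinder along 3 paths.
Direct stake: 5% = 5%.
Via Greywick: 70% × 69% = 48.3%.
Via Stratus: 16% × 20% = 3.2%.
Total: 5% + 48.3% + 3.2% = 56.5%.
Rounded: 56.50%.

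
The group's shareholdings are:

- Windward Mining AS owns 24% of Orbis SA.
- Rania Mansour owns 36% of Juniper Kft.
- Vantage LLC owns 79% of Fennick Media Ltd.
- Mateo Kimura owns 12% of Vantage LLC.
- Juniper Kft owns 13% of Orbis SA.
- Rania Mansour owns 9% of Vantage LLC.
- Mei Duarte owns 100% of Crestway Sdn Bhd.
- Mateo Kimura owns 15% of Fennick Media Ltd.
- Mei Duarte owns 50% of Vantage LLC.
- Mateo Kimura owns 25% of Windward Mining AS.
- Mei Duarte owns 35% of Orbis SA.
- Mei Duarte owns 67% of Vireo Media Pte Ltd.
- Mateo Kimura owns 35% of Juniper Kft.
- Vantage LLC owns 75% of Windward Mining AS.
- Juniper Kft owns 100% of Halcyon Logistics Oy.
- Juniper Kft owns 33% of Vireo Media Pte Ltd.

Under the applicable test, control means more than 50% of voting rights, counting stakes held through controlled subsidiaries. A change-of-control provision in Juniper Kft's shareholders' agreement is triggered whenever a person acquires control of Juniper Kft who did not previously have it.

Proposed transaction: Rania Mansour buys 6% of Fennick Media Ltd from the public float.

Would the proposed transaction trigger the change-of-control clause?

The purchase changes only Rania's holdings, so Rania is the only person who could newly come to control Juniper.
Rania's largest direct stake is 36% in Juniper, which does not meet the threshold, so Rania controls no company.
In Juniper, Rania's side holds only 36%, not > 50%.
So before the transaction, Rania does not control Juniper.
After the purchase, Rania holds 6% of Fennick directly.
Rania's side now holds 6% of Fennick, not > 50%, so Rania still does not control Fennick.
After the transaction, Rania's side holds 36% of Juniper, not > 50%, so Rania still does not control Juniper.
No new person acquires control, so the clause is not triggered.

No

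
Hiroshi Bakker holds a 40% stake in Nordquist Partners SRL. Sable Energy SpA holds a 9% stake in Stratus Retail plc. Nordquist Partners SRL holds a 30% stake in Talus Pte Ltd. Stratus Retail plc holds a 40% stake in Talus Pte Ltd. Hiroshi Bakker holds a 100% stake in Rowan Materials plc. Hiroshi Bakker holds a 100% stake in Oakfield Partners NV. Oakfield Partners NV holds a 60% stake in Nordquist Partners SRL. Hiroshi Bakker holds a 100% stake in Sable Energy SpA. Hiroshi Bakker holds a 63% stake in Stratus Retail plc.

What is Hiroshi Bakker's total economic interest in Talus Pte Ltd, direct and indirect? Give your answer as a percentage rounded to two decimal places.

Hiroshi reaches Talus along 4 paths.
Via Oakfield → Nordquist: 100% × 60% × 30% = 18%.
Via Nordquist: 40% × 30% = 12%.
Via Sable → Stratus: 100% × 9% × 40% = 3.6%.
Via Stratus: 63% × 40% = 25.2%.
Total: 18% + 12% + 3.6% + 25.2% = 58.8%.
Rounded: 58.80%.

58.80%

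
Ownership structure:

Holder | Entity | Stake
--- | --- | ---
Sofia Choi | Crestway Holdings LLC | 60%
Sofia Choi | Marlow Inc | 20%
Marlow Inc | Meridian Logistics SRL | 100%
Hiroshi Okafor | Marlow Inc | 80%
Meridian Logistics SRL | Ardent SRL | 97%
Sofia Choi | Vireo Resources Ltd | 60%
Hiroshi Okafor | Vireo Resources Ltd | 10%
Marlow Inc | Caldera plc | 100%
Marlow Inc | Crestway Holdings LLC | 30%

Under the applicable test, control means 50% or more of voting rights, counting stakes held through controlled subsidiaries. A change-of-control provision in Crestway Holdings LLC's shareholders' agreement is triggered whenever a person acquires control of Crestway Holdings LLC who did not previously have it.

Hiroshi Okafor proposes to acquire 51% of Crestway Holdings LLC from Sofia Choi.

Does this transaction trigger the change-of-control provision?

Yes

The purchase adds only to Hiroshi's holdings (Sofia's stake shrinks), so Hiroshi is the only person who could newly come to control Crestway.
Hiroshi holds 80% of Marlow, so Hiroshi controls Marlow.
Marlow holds 100% of Caldera, so Hiroshi controls Caldera.
Marlow holds 100% of Meridian, so Hiroshi controls Meridian.
Meridian holds 97% of Ardent, so Hiroshi controls Ardent.
In Crestway, Hiroshi's side holds only 30%, not ≥ 50%.
So before the transaction, Hiroshi does not control Crestway.
After the purchase, Hiroshi holds 51% of Crestway directly, and Sofia's stake falls to 9%.
Marlow and Hiroshi together hold 30% + 51% = 81% of Crestway, so Hiroshi controls Crestway.
Hiroshi did not control Crestway before and does after, so the clause is triggered.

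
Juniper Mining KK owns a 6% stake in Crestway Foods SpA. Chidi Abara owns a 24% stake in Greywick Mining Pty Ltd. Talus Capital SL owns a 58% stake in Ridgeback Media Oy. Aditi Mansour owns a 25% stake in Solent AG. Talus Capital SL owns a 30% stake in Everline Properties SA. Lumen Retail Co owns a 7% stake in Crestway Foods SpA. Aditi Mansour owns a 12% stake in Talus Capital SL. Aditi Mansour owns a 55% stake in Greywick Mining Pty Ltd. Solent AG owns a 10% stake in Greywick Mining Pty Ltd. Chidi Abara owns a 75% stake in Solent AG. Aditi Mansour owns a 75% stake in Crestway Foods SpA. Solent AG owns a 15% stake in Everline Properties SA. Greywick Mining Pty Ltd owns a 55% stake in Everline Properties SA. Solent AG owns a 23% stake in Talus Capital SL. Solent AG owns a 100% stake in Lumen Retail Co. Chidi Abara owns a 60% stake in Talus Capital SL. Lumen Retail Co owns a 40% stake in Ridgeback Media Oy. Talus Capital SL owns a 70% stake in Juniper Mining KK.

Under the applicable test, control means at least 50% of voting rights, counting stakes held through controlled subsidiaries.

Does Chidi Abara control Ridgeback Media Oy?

Chidi holds 75% of Solent, so Chidi controls Solent.
Solent holds 100% of Lumen, so Chidi controls Lumen.
Chidi and Solent together hold 60% + 23% = 83% of Talus, so Chidi controls Talus.
Lumen and Talus together hold 40% + 58% = 98% of Ridgeback, so Chidi controls Ridgeback.

Yes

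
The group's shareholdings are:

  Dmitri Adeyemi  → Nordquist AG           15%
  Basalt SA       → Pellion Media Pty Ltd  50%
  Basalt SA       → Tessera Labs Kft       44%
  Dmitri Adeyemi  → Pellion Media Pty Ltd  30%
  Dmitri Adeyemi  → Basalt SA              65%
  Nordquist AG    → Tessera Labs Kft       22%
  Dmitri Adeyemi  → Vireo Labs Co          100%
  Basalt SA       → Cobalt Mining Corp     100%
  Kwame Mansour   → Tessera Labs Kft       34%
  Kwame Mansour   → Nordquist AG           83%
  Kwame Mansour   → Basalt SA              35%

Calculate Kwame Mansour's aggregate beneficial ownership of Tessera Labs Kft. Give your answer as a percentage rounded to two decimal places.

67.66%

Kwame reaches Tessera along 3 paths.
Direct stake: 34% = 34%.
Via Nordquist: 83% × 22% = 18.26%.
Via Basalt: 35% × 44% = 15.4%.
Total: 34% + 18.26% + 15.4% = 67.66%.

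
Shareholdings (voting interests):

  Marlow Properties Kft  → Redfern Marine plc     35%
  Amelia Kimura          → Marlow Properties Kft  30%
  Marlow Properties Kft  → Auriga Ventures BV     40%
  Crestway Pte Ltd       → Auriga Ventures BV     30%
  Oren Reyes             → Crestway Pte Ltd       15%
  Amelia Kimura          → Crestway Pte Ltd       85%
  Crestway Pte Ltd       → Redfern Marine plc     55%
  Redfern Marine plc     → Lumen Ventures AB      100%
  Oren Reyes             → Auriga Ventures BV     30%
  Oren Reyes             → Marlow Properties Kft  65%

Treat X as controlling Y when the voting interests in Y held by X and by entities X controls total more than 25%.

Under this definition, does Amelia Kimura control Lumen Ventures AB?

Amelia holds 30% of Marlow, so Amelia controls Marlow.
Amelia holds 85% of Crestway, so Amelia controls Crestway.
Marlow and Crestway together hold 35% + 55% = 90% of Redfern, so Amelia controls Redfern.
Redfern holds 100% of Lumen, so Amelia controls Lumen.

Yes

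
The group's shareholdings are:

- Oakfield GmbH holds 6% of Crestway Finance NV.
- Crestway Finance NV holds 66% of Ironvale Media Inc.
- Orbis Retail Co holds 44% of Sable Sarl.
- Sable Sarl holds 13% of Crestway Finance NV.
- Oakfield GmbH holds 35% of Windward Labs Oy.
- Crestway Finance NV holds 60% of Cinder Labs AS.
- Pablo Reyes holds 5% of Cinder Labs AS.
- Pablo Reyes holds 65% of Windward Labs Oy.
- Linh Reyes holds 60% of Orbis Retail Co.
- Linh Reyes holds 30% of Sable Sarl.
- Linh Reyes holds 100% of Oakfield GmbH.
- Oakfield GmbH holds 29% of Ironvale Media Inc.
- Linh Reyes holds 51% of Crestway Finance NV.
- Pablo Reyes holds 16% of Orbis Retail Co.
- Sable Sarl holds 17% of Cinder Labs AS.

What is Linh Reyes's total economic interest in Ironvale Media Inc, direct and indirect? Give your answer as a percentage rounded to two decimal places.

Linh reaches Ironvale along 5 paths.
Via Oakfield → Crestway: 100% × 6% × 66% = 3.96%.
Via Orbis → Sable → Crestway: 60% × 44% × 13% × 66% = 2.26512%.
Via Sable → Crestway: 30% × 13% × 66% = 2.574%.
Via Crestway: 51% × 66% = 33.66%.
Via Oakfield: 100% × 29% = 29%.
Total: 3.96% + 2.26512% + 2.574% + 33.66% + 29% = 71.45912%.
Rounded: 71.46%.

71.46%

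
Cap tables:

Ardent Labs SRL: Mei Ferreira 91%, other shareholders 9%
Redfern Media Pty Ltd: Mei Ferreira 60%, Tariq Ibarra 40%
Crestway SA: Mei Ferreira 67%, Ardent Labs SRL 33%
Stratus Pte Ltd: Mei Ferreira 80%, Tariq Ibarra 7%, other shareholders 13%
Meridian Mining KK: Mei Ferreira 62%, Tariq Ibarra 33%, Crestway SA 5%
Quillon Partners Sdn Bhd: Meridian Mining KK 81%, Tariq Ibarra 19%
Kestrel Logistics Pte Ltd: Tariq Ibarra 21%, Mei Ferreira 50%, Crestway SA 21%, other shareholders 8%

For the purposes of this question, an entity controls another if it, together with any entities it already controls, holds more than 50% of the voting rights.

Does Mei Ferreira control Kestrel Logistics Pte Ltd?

Yes

Mei holds 91% of Ardent, so Mei controls Ardent.
Mei and Ardent together hold 67% + 33% = 100% of Crestway, so Mei controls Crestway.
Mei and Crestway together hold 50% + 21% = 71% of Kestrel, so Mei controls Kestrel.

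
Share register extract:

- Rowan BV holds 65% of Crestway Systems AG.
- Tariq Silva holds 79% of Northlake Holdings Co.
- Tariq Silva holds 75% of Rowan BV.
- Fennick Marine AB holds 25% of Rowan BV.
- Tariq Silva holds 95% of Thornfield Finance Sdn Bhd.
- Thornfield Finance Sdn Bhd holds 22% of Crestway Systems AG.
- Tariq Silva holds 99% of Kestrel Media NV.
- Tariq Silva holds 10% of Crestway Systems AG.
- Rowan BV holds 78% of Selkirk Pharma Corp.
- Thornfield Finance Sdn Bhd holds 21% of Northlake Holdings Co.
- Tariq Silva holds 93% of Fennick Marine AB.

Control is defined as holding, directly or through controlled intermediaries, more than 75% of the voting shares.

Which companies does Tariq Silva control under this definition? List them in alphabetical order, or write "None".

Crestway Systems AG, Fennick Marine AB, Kestrel Media NV, Northlake Holdings Co, Rowan BV, Selkirk Pharma Corp, Thornfield Finance Sdn Bhd

Tariq holds 93% of Fennick, so Tariq controls Fennick.
Tariq holds 95% of Thornfield, so Tariq controls Thornfield.
Fennick and Tariq together hold 25% + 75% = 100% of Rowan, so Tariq controls Rowan.
Thornfield and Tariq together hold 21% + 79% = 100% of Northlake, so Tariq controls Northlake.
Rowan holds 78% of Selkirk, so Tariq controls Selkirk.
Rowan and Thornfield and Tariq together hold 65% + 22% + 10% = 97% of Crestway, so Tariq controls Crestway.
Tariq holds 99% of Kestrel, so Tariq controls Kestrel.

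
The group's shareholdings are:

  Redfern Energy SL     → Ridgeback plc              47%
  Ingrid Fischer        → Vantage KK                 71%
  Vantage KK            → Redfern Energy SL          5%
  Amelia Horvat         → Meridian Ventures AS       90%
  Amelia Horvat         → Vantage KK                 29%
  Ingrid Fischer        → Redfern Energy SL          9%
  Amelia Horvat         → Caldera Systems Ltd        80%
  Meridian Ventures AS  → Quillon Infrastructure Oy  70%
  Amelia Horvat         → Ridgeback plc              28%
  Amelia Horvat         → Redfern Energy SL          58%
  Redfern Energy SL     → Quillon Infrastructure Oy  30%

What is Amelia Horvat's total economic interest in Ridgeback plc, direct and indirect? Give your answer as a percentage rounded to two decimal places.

55.94%

Amelia reaches Ridgeback along 3 paths.
Via Redfern: 58% × 47% = 27.26%.
Via Vantage → Redfern: 29% × 5% × 47% = 0.6815%.
Direct stake: 28% = 28%.
Total: 27.26% + 0.6815% + 28% = 55.9415%.
Rounded: 55.94%.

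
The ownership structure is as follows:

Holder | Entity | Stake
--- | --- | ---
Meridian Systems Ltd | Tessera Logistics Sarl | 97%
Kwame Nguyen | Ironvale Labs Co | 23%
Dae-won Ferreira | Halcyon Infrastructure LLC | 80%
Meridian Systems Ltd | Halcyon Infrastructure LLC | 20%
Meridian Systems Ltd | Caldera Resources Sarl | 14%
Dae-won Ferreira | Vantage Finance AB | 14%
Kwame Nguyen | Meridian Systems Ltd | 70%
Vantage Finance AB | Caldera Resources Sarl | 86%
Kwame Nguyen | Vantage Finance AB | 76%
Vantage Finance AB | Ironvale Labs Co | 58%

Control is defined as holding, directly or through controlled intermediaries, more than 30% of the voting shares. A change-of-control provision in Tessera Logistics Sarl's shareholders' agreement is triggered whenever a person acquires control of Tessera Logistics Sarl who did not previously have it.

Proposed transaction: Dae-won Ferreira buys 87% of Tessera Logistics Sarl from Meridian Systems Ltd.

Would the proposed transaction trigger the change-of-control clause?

Yes

The purchase adds only to Dae-won's holdings (Meridian's stake shrinks), so Dae-won is the only person who could newly come to control Tessera.
Dae-won holds 80% of Halcyon, so Dae-won controls Halcyon.
Neither Dae-won nor any entity Dae-won controls holds any voting interest in Tessera.
So before the transaction, Dae-won does not control Tessera.
After the purchase, Dae-won holds 87% of Tessera directly, and Meridian's stake falls to 10%.
Dae-won holds 87% of Tessera, so Dae-won controls Tessera.
Dae-won did not control Tessera before and does after, so the clause is triggered.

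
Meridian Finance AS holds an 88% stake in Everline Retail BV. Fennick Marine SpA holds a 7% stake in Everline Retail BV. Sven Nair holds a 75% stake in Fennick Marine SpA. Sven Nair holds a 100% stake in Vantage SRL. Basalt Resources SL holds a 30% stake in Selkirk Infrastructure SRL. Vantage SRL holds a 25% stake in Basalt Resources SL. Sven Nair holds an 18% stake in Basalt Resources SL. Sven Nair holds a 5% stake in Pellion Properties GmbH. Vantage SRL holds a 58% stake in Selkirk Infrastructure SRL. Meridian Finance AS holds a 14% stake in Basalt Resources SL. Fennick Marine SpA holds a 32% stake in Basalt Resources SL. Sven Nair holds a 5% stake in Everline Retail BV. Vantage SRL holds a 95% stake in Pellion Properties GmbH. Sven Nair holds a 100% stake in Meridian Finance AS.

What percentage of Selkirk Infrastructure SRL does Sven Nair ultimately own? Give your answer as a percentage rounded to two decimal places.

Sven reaches Selkirk along 5 paths.
Via Vantage → Basalt: 100% × 25% × 30% = 7.5%.
Via Fennick → Basalt: 75% × 32% × 30% = 7.2%.
Via Meridian → Basalt: 100% × 14% × 30% = 4.2%.
Via Basalt: 18% × 30% = 5.4%.
Via Vantage: 100% × 58% = 58%.
Total: 7.5% + 7.2% + 4.2% + 5.4% + 58% = 82.3%.
Rounded: 82.30%.

82.30%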